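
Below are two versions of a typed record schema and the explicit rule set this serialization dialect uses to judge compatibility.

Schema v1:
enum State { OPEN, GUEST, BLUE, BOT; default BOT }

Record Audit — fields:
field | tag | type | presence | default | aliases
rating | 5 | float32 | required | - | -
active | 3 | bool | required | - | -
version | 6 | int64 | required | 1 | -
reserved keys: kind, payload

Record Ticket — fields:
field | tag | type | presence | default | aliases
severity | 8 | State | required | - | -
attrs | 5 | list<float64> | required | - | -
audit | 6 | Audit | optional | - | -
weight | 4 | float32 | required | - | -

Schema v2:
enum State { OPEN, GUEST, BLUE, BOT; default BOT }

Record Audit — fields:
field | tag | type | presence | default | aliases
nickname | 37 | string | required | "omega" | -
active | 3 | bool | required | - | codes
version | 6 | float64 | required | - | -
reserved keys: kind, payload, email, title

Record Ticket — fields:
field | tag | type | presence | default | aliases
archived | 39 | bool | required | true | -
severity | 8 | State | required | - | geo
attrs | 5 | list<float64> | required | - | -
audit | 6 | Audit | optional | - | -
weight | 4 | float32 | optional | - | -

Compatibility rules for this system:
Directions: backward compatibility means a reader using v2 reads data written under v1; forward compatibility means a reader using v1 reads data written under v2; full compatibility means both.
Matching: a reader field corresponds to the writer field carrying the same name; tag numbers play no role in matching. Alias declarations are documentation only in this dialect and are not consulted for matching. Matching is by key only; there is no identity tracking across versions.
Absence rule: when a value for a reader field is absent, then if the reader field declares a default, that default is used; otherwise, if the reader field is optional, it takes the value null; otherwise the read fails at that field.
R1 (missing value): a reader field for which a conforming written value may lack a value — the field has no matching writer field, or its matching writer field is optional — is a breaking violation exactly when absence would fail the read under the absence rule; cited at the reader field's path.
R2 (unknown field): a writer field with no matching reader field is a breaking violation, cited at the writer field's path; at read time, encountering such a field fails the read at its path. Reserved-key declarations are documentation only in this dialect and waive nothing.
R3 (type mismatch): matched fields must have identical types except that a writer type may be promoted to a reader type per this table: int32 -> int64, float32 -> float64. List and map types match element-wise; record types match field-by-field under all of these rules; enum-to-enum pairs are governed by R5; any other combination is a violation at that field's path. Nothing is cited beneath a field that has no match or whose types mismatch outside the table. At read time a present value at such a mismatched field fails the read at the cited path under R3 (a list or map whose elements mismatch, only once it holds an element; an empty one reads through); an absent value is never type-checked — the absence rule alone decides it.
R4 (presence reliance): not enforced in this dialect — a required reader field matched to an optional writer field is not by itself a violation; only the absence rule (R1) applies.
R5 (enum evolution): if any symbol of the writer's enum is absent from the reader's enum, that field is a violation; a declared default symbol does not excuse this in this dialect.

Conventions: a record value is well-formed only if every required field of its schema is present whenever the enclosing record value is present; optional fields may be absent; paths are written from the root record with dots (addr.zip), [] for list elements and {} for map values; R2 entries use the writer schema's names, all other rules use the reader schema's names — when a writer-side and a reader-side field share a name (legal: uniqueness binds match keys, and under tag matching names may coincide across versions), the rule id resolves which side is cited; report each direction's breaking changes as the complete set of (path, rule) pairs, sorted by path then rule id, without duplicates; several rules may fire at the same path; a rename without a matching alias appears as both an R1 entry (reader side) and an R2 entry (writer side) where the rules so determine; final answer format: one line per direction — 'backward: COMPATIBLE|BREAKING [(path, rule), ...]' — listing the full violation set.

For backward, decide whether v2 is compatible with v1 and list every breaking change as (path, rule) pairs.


in Ticket below, arrows point writer -> reader
backward analysis of Ticket with v2 as reader and v1 as writer:
  archived: no writer match
  State -> State, writer required: severity aligns to severity
  list<float64> -> list<float64>, writer required: attrs aligns to attrs
  Audit -> Audit, writer optional: audit aligns to audit
  float32 -> float32, writer required: weight aligns to weight
  audit.nickname: no writer match
  bool -> bool, writer required: audit.active aligns to audit.active
  int64 -> float64, writer required: audit.version aligns to audit.version
  audit.rating (writer side), unknown to reader
  R2 fires at audit.rating
  R3 fires at audit.version
  backward on Ticket therefore BREAKING (2)
checking off the Ticket differences that do not matter here:
  field weight in record Ticket: required changed to optional -> affects forward compatibility only, which is not asked
  added field nickname to record Audit: required string, tag 37, default "omega" (in v2 it sits immediately before active) -> affects forward compatibility only, which is not asked
  added field archived to record Ticket: required bool, tag 39, default true (in v2 it sits immediately before severity) -> affects forward compatibility only, which is not asked

backward: BREAKING [(audit.rating, R2), (audit.version, R3)]


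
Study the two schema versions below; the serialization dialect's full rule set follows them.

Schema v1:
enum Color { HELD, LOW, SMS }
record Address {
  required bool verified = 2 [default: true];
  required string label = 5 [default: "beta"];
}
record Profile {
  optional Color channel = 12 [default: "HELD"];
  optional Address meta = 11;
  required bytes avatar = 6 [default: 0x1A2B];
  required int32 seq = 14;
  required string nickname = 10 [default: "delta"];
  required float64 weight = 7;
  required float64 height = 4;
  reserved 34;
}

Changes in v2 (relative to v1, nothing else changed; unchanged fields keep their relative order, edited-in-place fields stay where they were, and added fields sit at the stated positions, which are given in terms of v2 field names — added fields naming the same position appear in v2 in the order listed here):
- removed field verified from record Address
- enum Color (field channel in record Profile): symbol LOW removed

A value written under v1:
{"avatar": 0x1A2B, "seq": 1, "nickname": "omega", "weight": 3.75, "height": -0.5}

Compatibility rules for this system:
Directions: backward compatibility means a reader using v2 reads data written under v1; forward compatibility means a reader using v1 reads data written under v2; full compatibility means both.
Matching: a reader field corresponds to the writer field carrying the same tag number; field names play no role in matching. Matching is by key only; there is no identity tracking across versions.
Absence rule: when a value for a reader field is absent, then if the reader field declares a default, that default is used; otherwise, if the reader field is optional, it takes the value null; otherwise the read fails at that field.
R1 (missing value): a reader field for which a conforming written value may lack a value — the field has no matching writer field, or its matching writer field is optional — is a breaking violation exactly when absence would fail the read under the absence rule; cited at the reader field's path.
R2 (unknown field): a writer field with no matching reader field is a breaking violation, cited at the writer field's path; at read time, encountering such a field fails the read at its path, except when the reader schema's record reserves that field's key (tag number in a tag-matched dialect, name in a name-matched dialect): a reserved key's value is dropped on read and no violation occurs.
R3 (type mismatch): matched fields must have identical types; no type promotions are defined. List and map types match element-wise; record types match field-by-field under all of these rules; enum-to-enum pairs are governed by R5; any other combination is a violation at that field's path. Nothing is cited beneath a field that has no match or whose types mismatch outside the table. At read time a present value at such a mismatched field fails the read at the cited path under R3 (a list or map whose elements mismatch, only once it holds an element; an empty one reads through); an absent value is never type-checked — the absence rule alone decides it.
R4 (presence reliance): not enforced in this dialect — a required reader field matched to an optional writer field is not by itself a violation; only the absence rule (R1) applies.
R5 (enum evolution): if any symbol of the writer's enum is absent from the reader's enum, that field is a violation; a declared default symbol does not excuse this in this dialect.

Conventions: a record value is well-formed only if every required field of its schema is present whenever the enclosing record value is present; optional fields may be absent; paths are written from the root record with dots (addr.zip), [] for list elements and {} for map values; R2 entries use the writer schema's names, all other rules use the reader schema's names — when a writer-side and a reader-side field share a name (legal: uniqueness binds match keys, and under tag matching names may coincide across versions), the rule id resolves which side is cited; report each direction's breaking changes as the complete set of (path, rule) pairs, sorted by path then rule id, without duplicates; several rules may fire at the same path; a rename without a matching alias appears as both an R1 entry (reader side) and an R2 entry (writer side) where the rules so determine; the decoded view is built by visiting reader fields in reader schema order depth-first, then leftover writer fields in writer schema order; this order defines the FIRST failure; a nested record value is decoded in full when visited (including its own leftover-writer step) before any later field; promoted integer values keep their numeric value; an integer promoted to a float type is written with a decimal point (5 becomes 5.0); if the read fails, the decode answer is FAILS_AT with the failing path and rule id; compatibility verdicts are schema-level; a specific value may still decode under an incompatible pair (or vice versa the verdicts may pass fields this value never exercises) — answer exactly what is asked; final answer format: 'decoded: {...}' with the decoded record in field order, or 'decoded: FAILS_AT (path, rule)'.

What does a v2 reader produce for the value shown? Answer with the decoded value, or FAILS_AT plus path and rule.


decoded: {"channel": "HELD", "meta": null, "avatar": 0x1A2B, "seq": 1, "nickname": "omega", "weight": 3.75, "height": -0.5}

each type pair in Profile: writer, then reader
decode (reader v2):
  channel := "HELD" (absent -> default)
  meta := null (absent, optional -> null)
  avatar := 0x1A2B
  seq := 1
  nickname := "omega"
  weight := 3.75
  height := -0.5
  => decoded: {"channel": "HELD", "meta": null, "avatar": 0x1A2B, "seq": 1, "nickname": "omega", "weight": 3.75, "height": -0.5}
diffs on Profile not affecting the asked answer:
  removed field verified from record Address -> affects the rule determinations only; this particular Profile value decodes identically
  enum Color (field channel in record Profile): symbol LOW removed -> affects the rule determinations only; this particular Profile value decodes identically


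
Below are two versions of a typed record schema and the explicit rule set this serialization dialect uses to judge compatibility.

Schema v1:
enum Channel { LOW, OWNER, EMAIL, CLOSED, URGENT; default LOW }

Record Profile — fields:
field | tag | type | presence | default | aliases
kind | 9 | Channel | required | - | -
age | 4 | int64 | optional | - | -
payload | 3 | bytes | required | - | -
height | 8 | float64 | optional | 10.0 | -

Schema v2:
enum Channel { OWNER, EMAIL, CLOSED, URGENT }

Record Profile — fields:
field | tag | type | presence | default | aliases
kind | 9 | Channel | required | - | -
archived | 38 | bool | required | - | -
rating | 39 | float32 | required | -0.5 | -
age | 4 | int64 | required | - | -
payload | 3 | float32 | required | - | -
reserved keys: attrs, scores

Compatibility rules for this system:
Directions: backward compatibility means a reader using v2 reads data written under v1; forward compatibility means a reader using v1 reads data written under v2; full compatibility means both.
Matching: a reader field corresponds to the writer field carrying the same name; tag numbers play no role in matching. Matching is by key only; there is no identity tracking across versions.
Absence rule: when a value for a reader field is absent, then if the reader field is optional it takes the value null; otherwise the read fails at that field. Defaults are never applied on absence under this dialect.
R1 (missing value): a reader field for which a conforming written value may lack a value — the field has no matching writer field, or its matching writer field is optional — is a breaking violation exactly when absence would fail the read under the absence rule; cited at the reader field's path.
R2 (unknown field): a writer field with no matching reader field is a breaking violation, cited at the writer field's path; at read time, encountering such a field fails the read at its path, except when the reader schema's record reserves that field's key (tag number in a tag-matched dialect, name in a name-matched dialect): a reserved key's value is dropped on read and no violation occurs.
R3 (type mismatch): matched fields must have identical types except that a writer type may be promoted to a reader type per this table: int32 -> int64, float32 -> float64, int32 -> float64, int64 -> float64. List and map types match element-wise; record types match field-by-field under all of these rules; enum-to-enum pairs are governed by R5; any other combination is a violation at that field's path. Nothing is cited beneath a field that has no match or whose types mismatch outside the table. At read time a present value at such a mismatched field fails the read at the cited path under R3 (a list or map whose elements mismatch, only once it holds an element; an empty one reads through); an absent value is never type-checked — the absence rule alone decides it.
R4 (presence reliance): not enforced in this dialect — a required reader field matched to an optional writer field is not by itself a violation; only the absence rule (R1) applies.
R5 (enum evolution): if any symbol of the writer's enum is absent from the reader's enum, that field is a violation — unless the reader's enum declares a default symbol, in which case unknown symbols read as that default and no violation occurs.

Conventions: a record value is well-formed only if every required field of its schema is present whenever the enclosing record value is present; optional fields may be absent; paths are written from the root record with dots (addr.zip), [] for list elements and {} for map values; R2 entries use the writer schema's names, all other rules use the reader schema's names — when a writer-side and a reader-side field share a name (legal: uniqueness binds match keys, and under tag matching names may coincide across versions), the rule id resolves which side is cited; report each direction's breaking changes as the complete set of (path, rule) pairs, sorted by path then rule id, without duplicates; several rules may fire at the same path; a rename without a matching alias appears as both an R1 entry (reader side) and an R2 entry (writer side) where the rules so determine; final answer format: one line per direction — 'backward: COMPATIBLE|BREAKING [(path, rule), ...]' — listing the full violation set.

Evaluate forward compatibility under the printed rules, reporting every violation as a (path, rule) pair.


forward: BREAKING [(archived, R2), (payload, R3), (rating, R2)]

each type pair in Profile: writer, then reader
forward on Profile — v1 reading data written by v2:
  kind: Channel -> Channel, writer required; from kind
  age: int64 -> int64, writer required; from age
  payload: float32 -> bytes, writer required; from payload
  height: no writer-side match
  leftover writer field: archived
  leftover writer field: rating
  violation R2 at archived
  violation R3 at payload
  violation R2 at rating
  => forward verdict for Profile: BREAKING, 3 violation(s)
the other Profile changes do not affect what is asked:
  field age in record Profile: optional changed to required -> affects backward compatibility only, which is not asked
  removed field height from record Profile -> affects backward compatibility only, which is not asked
  enum Channel (field kind in record Profile): symbol LOW removed (it was the default; the default is cleared) -> affects backward compatibility only, which is not asked


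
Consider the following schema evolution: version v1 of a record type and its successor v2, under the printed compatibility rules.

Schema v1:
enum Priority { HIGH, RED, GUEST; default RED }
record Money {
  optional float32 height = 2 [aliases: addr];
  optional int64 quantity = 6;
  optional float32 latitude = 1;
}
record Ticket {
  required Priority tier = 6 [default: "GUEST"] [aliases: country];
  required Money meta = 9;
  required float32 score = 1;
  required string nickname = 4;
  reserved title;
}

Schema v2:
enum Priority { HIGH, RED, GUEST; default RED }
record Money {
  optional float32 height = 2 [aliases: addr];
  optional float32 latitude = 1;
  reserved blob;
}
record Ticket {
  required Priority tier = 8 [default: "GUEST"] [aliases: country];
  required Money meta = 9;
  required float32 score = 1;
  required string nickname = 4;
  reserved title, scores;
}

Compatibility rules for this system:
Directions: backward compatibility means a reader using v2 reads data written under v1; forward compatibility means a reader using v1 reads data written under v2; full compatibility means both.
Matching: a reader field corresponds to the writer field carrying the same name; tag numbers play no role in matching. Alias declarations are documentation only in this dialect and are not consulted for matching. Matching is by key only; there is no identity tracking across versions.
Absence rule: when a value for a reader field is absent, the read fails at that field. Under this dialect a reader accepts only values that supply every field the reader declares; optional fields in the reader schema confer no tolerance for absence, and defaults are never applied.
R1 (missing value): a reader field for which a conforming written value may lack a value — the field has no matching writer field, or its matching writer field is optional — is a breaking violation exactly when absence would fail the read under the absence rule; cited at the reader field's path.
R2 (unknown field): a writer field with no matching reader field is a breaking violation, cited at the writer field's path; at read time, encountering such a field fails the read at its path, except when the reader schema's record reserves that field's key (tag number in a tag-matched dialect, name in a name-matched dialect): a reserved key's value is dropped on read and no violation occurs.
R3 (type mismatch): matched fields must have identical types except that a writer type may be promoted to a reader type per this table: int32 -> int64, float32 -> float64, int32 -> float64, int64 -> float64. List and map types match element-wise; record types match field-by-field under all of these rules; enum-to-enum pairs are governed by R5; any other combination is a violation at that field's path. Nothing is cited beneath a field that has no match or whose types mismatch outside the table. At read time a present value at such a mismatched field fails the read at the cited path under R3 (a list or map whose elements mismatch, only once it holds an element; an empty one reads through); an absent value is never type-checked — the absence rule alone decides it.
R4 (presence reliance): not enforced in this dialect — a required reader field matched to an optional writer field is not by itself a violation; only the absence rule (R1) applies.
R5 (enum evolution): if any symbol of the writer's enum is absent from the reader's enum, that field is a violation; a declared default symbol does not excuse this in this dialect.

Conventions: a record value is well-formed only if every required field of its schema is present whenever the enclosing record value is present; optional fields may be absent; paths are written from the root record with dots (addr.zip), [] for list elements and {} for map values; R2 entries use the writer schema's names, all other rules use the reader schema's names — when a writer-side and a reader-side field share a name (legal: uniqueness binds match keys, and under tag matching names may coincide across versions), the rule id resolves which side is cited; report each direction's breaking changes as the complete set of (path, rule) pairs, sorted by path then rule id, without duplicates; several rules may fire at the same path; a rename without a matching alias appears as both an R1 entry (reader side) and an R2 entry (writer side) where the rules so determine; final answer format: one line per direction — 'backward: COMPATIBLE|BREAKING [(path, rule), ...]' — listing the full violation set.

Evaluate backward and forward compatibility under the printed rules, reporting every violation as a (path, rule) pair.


the writer's type comes first in each Ticket pair
backward for Ticket (reader v2, writer v1):
  tier: Priority -> Priority, writer required; from tier
  meta: Money -> Money, writer required; from meta
  score: float32 -> float32, writer required; from score
  nickname: string -> string, writer required; from nickname
  meta.height: float32 -> float32, writer optional; from meta.height
  meta.latitude: float32 -> float32, writer optional; from meta.latitude
  writer field meta.quantity has no reader counterpart
  violation R1 at meta.height
  violation R1 at meta.latitude
  violation R2 at meta.quantity
  => backward: BREAKING (3)
forward for Ticket (reader v1, writer v2):
  tier: Priority -> Priority, writer required; from tier
  meta: Money -> Money, writer required; from meta
  score: float32 -> float32, writer required; from score
  nickname: string -> string, writer required; from nickname
  meta.height: float32 -> float32, writer optional; from meta.height
  no writer field matches reader meta.quantity
  meta.latitude: float32 -> float32, writer optional; from meta.latitude
  violation R1 at meta.height
  violation R1 at meta.latitude
  violation R1 at meta.quantity
  => forward: BREAKING (3)

backward: BREAKING [(meta.height, R1), (meta.latitude, R1), (meta.quantity, R2)]; forward: BREAKING [(meta.height, R1), (meta.latitude, R1), (meta.quantity, R1)]


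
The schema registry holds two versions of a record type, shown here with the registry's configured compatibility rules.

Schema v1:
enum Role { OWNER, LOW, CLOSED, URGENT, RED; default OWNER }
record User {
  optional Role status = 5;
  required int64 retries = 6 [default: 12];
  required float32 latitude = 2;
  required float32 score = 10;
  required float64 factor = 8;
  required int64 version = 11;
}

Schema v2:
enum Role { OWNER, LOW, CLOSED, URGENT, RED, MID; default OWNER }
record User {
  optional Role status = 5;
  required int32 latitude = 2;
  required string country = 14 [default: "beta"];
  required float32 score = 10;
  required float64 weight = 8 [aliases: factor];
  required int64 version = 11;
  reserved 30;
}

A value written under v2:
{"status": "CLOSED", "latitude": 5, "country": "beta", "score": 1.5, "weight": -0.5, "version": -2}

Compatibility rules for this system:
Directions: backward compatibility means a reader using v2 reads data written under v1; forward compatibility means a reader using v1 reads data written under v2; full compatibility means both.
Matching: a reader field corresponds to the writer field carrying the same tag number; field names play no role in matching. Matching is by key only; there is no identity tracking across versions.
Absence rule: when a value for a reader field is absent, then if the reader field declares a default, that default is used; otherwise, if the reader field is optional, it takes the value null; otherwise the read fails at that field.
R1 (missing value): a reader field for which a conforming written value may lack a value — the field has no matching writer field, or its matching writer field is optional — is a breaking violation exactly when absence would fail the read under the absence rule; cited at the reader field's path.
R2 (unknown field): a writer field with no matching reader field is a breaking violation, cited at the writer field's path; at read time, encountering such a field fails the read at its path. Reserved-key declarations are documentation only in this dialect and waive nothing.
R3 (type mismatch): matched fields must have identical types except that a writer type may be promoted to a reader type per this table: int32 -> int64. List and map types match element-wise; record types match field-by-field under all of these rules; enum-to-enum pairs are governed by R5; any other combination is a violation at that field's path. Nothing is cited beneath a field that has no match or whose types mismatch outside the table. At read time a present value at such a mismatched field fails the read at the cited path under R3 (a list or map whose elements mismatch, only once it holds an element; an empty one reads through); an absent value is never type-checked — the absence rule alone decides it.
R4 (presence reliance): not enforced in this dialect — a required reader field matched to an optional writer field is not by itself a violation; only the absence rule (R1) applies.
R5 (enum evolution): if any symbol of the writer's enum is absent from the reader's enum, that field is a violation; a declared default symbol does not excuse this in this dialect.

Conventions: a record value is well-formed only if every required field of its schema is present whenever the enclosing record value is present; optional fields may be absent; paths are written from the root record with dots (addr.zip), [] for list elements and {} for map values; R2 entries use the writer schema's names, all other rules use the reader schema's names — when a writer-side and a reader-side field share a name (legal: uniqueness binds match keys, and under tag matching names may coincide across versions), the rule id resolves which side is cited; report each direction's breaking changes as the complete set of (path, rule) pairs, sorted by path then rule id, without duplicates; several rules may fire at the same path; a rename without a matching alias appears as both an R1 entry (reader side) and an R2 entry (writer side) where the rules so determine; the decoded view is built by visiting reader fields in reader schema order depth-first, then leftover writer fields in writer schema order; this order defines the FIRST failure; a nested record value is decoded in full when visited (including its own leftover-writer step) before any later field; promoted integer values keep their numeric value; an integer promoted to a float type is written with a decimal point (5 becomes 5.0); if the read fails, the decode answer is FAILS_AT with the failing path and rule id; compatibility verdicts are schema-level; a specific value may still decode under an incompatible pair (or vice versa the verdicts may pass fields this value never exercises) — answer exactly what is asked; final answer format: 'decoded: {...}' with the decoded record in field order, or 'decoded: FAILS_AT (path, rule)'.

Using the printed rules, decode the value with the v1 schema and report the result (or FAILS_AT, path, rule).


decoded: FAILS_AT (latitude, R3)

in User below, arrows point writer -> reader
migrating the User value to v1:
  status := "CLOSED"
  retries := 12 (absent -> default)
  read fails at latitude under R3
  => FAILS_AT (latitude, R3)
the rest of the User diff is inert for this question:
  added field country to record User: required string, tag 14, default "beta" (in v2 it sits immediately before score) -> shifts the User verdicts, not this decode
  enum Role (field status in record User): symbol MID added -> shifts the User verdicts, not this decode
  removed field retries from record User -> shifts the User verdicts, not this decode
  renamed field factor to weight in record User (alias factor declared on the renamed field) -> triggers nothing under the printed rules; the User answer is the same either way


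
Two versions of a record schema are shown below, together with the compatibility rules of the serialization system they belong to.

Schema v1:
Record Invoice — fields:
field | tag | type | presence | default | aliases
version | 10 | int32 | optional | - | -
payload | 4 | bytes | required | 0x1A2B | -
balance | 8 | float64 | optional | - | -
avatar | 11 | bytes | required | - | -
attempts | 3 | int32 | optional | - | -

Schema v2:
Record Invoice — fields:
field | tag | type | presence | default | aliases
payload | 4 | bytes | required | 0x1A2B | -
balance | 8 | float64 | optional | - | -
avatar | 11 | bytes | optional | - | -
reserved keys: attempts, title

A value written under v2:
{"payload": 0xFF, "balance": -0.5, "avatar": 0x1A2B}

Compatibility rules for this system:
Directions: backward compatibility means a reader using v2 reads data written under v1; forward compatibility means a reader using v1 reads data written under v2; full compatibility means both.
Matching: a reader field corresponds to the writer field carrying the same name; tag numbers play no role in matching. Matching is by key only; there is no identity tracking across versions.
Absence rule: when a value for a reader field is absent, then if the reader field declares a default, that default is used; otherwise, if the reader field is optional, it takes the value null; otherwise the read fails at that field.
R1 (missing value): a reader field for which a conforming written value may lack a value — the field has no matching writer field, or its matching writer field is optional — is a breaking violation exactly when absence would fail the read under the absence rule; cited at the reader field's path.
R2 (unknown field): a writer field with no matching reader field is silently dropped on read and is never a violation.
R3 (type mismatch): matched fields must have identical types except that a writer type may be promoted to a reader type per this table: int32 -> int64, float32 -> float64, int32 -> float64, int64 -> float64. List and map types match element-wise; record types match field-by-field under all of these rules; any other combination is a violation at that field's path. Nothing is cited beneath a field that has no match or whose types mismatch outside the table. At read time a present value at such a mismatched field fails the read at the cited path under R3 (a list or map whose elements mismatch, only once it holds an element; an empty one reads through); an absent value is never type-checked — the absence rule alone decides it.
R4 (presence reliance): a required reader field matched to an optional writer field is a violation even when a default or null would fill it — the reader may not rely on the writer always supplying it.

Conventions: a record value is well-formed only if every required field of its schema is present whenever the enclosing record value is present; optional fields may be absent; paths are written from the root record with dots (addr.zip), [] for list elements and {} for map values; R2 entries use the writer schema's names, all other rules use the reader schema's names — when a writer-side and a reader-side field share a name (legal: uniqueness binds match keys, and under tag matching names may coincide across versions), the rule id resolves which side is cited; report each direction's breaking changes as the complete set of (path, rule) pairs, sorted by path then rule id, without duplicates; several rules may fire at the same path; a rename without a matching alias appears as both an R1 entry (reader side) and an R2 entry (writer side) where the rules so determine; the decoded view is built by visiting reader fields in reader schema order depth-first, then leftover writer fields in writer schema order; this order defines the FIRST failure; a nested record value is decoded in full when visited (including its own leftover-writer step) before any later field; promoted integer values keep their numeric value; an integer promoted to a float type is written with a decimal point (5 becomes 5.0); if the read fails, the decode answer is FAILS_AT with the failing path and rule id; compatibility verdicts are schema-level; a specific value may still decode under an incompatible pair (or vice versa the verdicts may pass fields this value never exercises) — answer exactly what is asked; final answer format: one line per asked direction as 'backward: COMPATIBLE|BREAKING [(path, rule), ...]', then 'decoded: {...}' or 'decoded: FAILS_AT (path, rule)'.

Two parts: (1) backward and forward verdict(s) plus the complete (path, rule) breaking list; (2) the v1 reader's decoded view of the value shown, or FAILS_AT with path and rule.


in Invoice below, arrows point writer -> reader
checking backward for Invoice: reader v2 against writer v1:
  writer required, bytes -> bytes: reader payload maps from writer payload
  writer optional, float64 -> float64: reader balance maps from writer balance
  writer required, bytes -> bytes: reader avatar maps from writer avatar
  writer version: unknown to reader
  writer attempts: unknown to reader
  => backward: COMPATIBLE
checking forward for Invoice: reader v1 against writer v2:
  version has no writer counterpart
  writer required, bytes -> bytes: reader payload maps from writer payload
  writer optional, float64 -> float64: reader balance maps from writer balance
  writer optional, bytes -> bytes: reader avatar maps from writer avatar
  attempts has no writer counterpart
  breaking: (avatar, R1)
  breaking: (avatar, R4)
  forward on Invoice therefore BREAKING (2)
migrating the Invoice value to v1:
  version := null (missing; optional => null)
  payload := 0xFF
  balance := -0.5
  avatar := 0x1A2B
  attempts := null (missing; optional => null)
  => decoded: {"version": null, "payload": 0xFF, "balance": -0.5, "avatar": 0x1A2B, "attempts": null}

backward: COMPATIBLE []; forward: BREAKING [(avatar, R1), (avatar, R4)]; decoded: {"version": null, "payload": 0xFF, "balance": -0.5, "avatar": 0x1A2B, "attempts": null}


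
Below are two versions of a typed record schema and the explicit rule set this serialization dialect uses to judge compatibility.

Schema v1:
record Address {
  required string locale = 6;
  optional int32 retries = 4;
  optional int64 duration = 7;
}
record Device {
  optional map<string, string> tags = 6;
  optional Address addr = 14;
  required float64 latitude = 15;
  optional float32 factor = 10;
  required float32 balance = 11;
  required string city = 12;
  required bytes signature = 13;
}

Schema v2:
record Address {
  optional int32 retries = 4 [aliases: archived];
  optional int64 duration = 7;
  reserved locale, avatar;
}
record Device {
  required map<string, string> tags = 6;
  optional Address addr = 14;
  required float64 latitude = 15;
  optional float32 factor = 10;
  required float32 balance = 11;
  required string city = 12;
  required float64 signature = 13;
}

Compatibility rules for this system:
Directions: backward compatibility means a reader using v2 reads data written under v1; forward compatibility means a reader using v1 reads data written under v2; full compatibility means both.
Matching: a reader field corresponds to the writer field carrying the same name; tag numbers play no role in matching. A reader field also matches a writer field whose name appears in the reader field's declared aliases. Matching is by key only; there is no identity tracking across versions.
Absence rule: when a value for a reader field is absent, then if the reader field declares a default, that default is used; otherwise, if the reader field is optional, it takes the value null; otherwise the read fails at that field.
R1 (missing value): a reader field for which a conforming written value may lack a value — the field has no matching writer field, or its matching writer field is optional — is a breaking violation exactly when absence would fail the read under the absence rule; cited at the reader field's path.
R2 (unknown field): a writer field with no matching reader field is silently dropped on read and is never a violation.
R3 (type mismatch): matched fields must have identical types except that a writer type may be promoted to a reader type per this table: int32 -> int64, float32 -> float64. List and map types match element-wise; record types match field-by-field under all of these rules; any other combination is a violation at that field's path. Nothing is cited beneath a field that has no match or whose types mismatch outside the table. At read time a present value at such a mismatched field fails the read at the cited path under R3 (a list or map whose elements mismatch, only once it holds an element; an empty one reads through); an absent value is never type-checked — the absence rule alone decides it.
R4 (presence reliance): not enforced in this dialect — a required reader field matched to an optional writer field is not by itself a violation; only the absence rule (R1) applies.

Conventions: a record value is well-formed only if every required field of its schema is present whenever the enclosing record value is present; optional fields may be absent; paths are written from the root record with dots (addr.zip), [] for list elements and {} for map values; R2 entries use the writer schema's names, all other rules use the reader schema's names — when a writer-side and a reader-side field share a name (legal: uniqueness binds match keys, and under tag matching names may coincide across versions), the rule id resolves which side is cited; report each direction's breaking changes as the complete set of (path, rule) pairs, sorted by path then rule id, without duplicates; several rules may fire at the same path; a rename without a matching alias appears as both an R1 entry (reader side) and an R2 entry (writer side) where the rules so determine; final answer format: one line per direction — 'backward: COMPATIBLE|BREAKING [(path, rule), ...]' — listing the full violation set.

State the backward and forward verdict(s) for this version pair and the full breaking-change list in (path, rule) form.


each type pair in Device: writer, then reader
backward on Device — v2 reading data written by v1:
  tags <- tags (map<string, string> -> map<string, string>, writer optional)
  addr <- addr (Address -> Address, writer optional)
  latitude <- latitude (float64 -> float64, writer required)
  factor <- factor (float32 -> float32, writer optional)
  balance <- balance (float32 -> float32, writer required)
  city <- city (string -> string, writer required)
  signature <- signature (bytes -> float64, writer required)
  addr.retries <- addr.retries (int32 -> int32, writer optional)
  addr.duration <- addr.duration (int64 -> int64, writer optional)
  writer addr.locale: unknown to reader
  rule R3 violated at signature
  rule R1 violated at tags
  => 2 violation(s): backward is BREAKING for Device
forward on Device — v1 reading data written by v2:
  tags <- tags (map<string, string> -> map<string, string>, writer required)
  addr <- addr (Address -> Address, writer optional)
  latitude <- latitude (float64 -> float64, writer required)
  factor <- factor (float32 -> float32, writer optional)
  balance <- balance (float32 -> float32, writer required)
  city <- city (string -> string, writer required)
  signature <- signature (float64 -> bytes, writer required)
  addr.locale: no writer match
  addr.retries <- addr.retries (int32 -> int32, writer optional)
  addr.duration <- addr.duration (int64 -> int64, writer optional)
  rule R1 violated at addr.locale
  rule R3 violated at signature
  => 2 violation(s): forward is BREAKING for Device

backward: BREAKING [(signature, R3), (tags, R1)]; forward: BREAKING [(addr.locale, R1), (signature, R3)]
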